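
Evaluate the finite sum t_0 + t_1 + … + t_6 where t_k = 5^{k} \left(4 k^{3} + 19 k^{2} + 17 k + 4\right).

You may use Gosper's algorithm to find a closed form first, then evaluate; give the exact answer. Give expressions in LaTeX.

t_(k+1)/t_k = 5*(4*k**3 + 31*k**2 + 67*k + 44)/(4*k**3 + 19*k**2 + 17*k + 4).
Normal form (A,B,C) = (5, 1, k**3 + 19*k**2/4 + 17*k/4 + 1).
Key eq: (5)·f(k+1) = (1)·f(k) + (k**3 + 19*k**2/4 + 17*k/4 + 1).
From deg A=0, deg B=0, deg C=3: d=3.
Solving with deg f ≤ 3: f(k) = (k**3 + k**2 - 2*k + 1)/4.
So s_k = (B(k−1)f/C)·t_k = ((k**3 + k**2 - 2*k + 1)/(4*k**3 + 19*k**2 + 17*k + 4))·t_k = 5**k*(k**3 + k**2 - 2*k + 1).
Δs = 5**k*(4*k**3 + 19*k**2 + 17*k + 4), as required.
Evaluate s at k=7 and k=0: 29609375 and 1; difference 29609374.

Σ = 29609374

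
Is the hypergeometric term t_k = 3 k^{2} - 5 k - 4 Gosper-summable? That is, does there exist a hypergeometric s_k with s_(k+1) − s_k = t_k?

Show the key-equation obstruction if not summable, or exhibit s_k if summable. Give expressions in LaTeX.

Yes. s_k = k \left(k^{2} - 4 k - 1\right).

Step 1: r(k) = (3*k**2 + k - 6)/(3*k**2 - 5*k - 4).
Factor: A=1; B=1; C=k**2 - 5*k/3 - 4/3.
Key eq: (1)·f(k+1) = (1)·f(k) + (k**2 - 5*k/3 - 4/3).
d = 3 from the (0,0,2) case.
Match coefficients ⇒ f(k) = k*(k**2 - 4*k - 1)/3.
Certificate R = B(k−1)f/C = k*(k**2 - 4*k - 1)/(3*k**2 - 5*k - 4) gives s_k = k*(k**2 - 4*k - 1).
Verify: 3*k**2 - 5*k - 4 matches t_k.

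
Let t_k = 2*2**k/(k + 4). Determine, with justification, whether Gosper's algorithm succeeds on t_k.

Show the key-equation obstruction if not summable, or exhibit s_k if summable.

Step 1: r(k) = 2*(k + 4)/(k + 5).
Gosper form: A/B · C(k+1)/C(k) with A=2*k + 8, B=k + 5, C=1.
f must satisfy (2*k + 8)·f(k+1) − (k + 4)·f(k) = 1.
From deg A=1, deg B=1, deg C=0: d=-1.
Negative degree bound (-1): no f exists, t_k not Gosper-summable.

No — negative degree bound, so no certificate f.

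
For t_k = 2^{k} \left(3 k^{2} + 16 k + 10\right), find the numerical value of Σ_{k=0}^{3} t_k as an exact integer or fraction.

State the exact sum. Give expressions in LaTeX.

Compute t_(k+1)/t_k: get 2*(3*k**2 + 22*k + 29)/(3*k**2 + 16*k + 10).
A = 2, B = 1, C = k**2 + 16*k/3 + 10/3.
f must satisfy (2)·f(k+1) − (1)·f(k) = k**2 + 16*k/3 + 10/3.
Bound: deg f ≤ 2.
Coefficient equations give f(k) = (k + 2)*(3*k - 2)/3.
Get s_k = R·t_k = 2**k*(3*k**2 + 4*k - 4) with R(k) = B(k−1)f(k)/C(k) = (k + 2)*(3*k - 2)/(3*k**2 + 16*k + 10).
Check: Δs_k = 2**k*(3*k**2 + 16*k + 10). ✓
Sum = s_(4) − s_(0); s_(4) = 960, s_(0) = -4 ⇒ 964.

Σ = 964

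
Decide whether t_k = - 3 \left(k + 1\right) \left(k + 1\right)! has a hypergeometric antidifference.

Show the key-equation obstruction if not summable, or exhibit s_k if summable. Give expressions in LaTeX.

The ratio is (k + 2)**2/(k + 1).
So A=k + 2 and B=1, with C=k + 1.
Solve (k + 2)·f(k+1) − (1)·f(k) = k + 1.
From deg A=1, deg B=0, deg C=1: d=0.
A polynomial solution: f(k) = 1.
So s_k = (B(k−1)f/C)·t_k = (1/(k + 1))·t_k = -3*factorial(k + 1).
Check: Δs_k = -3*(k + 1)*factorial(k + 1). ✓

Yes. s_k = - 3 \left(k + 1\right)!.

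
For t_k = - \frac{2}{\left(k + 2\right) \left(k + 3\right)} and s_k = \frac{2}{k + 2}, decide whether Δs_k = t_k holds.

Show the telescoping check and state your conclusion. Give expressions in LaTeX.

s_(k+1) = 2/(k + 3)
s_(k+1) − s_k = -2/((k + 2)*(k + 3))
(s_(k+1) − s_k) − t_k = 0

valid (s_(k+1) − s_k reduces to t_k)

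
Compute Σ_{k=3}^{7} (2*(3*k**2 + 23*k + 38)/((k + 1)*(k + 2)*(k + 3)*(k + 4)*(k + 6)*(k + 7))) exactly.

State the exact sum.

Σ = 65/8316

t_(k+1)/t_k = (k + 1)*(k + 6)*(23*k + 3*(k + 1)**2 + 61)/((k + 5)*(k + 8)*(3*k**2 + 23*k + 38)).
A = k + 1, B = k + 8, C = k**3 + 38*k**2/3 + 51*k + 190/3.
Set up (k + 1)·f(k+1) − (k + 7)·f(k) − (k**3 + 38*k**2/3 + 51*k + 190/3) = 0.
Degrees (1,1,3) ⇒ d ≤ 6.
Match coefficients ⇒ f(k) = k*(k + 2)*(k + 4)*(k + 5)*(k**2 + 10*k + 27)/54.
So s_k = (B(k−1)f/C)·t_k = (k*(k + 2)*(k + 4)*(k + 7)*(k**2 + 10*k + 27)/(18*(3*k**2 + 23*k + 38)))·t_k = k*(k**2 + 10*k + 27)/(9*(k**3 + 10*k**2 + 27*k + 18)).
Δs = 2*(3*k**2 + 23*k + 38)/(k**6 + 23*k**5 + 207*k**4 + 925*k**3 + 2144*k**2 + 2412*k + 1008), as required.
Σ_(k=3)^(7) t_k = s_(8) − s_(3) = 76/693 − (11/108) = 65/8316.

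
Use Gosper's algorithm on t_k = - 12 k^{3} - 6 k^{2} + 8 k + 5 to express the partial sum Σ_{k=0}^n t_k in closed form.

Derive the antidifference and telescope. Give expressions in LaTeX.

S(n) = - 3 n^{4} - 8 n^{3} - 2 n^{2} + 8 n + 5

The ratio is (12*k**3 + 42*k**2 + 40*k + 5)/(12*k**3 + 6*k**2 - 8*k - 5).
Take A(k)=1, B(k)=1, C(k)=k**3 + k**2/2 - 2*k/3 - 5/12.
Solve (1)·f(k+1) − (1)·f(k) = k**3 + k**2/2 - 2*k/3 - 5/12.
d = 4 from the (0,0,3) case.
Solving with deg f ≤ 4: f(k) = k**2*(k - 2)*(3*k + 2)/12.
Then R = B(k−1)f/C = k**2*(k - 2)*(3*k + 2)/(12*k**3 + 6*k**2 - 8*k - 5), so s_k = R(k)·t_k = k**2*(-3*k**2 + 4*k + 4).
s_(k+1) − s_k = -12*k**3 - 6*k**2 + 8*k + 5 = t_k.
Telescope: S(n) = s_(n+1) − s_(0) = -3*n**4 - 8*n**3 - 2*n**2 + 8*n + 5 − (0) = -3*n**4 - 8*n**3 - 2*n**2 + 8*n + 5.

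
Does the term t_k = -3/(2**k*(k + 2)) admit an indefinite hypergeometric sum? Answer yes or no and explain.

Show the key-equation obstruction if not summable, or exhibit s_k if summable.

No; the degree bound rules out any f.

r(k) = (k + 2)/(2*(k + 3)) after simplifying.
Gosper form: A/B · C(k+1)/C(k) with A=k/2 + 1, B=k + 3, C=1.
Set up (k/2 + 1)·f(k+1) − (k + 2)·f(k) − (1) = 0.
d = -1 from the (1,1,0) case.
Negative degree bound (-1): no f exists, t_k not Gosper-summable.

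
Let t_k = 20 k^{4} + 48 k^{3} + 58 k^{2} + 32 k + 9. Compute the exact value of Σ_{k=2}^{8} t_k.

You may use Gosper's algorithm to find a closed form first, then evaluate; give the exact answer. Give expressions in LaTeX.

Compute t_(k+1)/t_k: get (20*k**4 + 128*k**3 + 322*k**2 + 372*k + 167)/(20*k**4 + 48*k**3 + 58*k**2 + 32*k + 9).
Factor: A=1; B=1; C=k**4 + 12*k**3/5 + 29*k**2/10 + 8*k/5 + 9/20.
Key eq: (1)·f(k+1) = (1)·f(k) + (k**4 + 12*k**3/5 + 29*k**2/10 + 8*k/5 + 9/20).
d = 5 from the (0,0,4) case.
Match coefficients ⇒ f(k) = k*(4*k**4 + 2*k**3 + 2*k**2 - k + 2)/20.
So s_k = (B(k−1)f/C)·t_k = (k*(4*k**4 + 2*k**3 + 2*k**2 - k + 2)/(20*k**4 + 48*k**3 + 58*k**2 + 32*k + 9))·t_k = k*(4*k**4 + 2*k**3 + 2*k**2 - k + 2).
Δs = 20*k**4 + 48*k**3 + 58*k**2 + 32*k + 9, as required.
Sum = s_(9) − s_(2); s_(9) = 250713, s_(2) = 176 ⇒ 250537.

Σ = 250537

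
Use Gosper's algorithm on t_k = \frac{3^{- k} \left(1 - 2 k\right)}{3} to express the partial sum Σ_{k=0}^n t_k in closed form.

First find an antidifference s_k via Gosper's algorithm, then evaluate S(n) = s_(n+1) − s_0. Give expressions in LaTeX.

r(k) = (2*k + 1)/(3*(2*k - 1)) after simplifying.
A = 1/3, B = 1, C = k - 1/2.
f must satisfy (1/3)·f(k+1) − (1)·f(k) = k - 1/2.
From deg A=0, deg B=0, deg C=1: d=1.
Solving with deg f ≤ 1: f(k) = -3*k/2.
So s_k = (B(k−1)f/C)·t_k = (-3*k/(2*k - 1))·t_k = k/3**k.
Verify: (1 - 2*k)/(3*3**k) matches t_k.
Σ_(k=0)^n t_k = s_(n+1) − s_(0) = (3**(-n - 1)*(n + 1)) − (0), i.e. 3**(-n - 1)*(n + 1).

S(n) = 3^{- n - 1} \left(n + 1\right)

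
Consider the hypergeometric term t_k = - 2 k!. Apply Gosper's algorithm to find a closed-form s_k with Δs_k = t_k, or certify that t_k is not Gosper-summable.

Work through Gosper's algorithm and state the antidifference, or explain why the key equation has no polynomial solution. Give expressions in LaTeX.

Compute t_(k+1)/t_k: get k + 1.
Normal form (A,B,C) = (k + 1, 1, 1).
Key eq: (k + 1)·f(k+1) = (1)·f(k) + (1).
Degrees (1,0,0) ⇒ d ≤ -1.
d = -1 < 0 ⇒ no nonzero polynomial f; not summable.

not Gosper-summable; s_k does not exist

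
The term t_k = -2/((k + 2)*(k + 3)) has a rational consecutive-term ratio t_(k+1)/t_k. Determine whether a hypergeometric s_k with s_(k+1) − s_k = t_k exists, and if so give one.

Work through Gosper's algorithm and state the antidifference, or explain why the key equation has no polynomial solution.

Ratio r(k) = (k + 2)/(k + 4).
Factor: A=k + 2; B=k + 4; C=1.
Set up (k + 2)·f(k+1) − (k + 3)·f(k) − (1) = 0.
Degrees (1,1,0) ⇒ d ≤ 1.
Coefficient equations give f(k) = k/2.
So s_k = (B(k−1)f/C)·t_k = (k*(k + 3)/2)·t_k = -k/(k + 2).
Verify: -2/(k**2 + 5*k + 6) matches t_k.

s_k = -k/(k + 2)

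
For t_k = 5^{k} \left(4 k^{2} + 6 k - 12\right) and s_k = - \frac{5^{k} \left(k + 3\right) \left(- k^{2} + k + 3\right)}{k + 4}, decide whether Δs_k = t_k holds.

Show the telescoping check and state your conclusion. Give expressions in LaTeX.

Invalid: residual \frac{5^{k} \left(- 4 k^{3} - 21 k^{2} - 13 k + 45\right)}{k^{2} + 9 k + 20} ≠ 0.

s_(k+1) = 5**(k + 1)*(k**3 + 5*k**2 + k - 12)/(k + 5)
s_(k+1) − s_k = 5**k*(4*k**4 + 38*k**3 + 101*k**2 - k - 195)/(k**2 + 9*k + 20)
(s_(k+1) − s_k) − t_k = 5**k*(-4*k**3 - 21*k**2 - 13*k + 45)/(k**2 + 9*k + 20)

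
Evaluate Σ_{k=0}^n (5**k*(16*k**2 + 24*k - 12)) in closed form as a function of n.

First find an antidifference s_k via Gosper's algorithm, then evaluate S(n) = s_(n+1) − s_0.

t_(k+1)/t_k = 5*(4*k**2 + 14*k + 7)/(4*k**2 + 6*k - 3).
So A=5 and B=1, with C=k**2 + 3*k/2 - 3/4.
Solve (5)·f(k+1) − (1)·f(k) = k**2 + 3*k/2 - 3/4.
Degrees (0,0,2) ⇒ d ≤ 2.
Solving with deg f ≤ 2: f(k) = (2*k - 3)*(2*k + 1)/16.
Certificate R = B(k−1)f/C = (2*k - 3)*(2*k + 1)/(4*(4*k**2 + 6*k - 3)) gives s_k = 5**k*(4*k**2 - 4*k - 3).
Verify: 5**k*(16*k**2 + 24*k - 12) matches t_k.
Σ_(k=0)^n t_k = s_(n+1) − s_(0) = (5**(n + 1)*(4*n**2 + 4*n - 3)) − (-3), i.e. 20*5**n*n**2 + 20*5**n*n - 15*5**n + 3.

S(n) = 20*5**n*n**2 + 20*5**n*n - 15*5**n + 3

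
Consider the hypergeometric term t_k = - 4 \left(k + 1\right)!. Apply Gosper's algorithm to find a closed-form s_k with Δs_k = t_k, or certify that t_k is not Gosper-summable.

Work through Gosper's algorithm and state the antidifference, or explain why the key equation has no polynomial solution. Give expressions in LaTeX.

none — t_k is not Gosper-summable

The ratio is k + 2.
Factor: A=k + 2; B=1; C=1.
f must satisfy (k + 2)·f(k+1) − (1)·f(k) = 1.
Degrees (1,0,0) ⇒ d ≤ -1.
deg f ≤ -1 is impossible — no certificate.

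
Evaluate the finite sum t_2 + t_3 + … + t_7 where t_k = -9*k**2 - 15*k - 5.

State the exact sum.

Σ = -1686

Compute t_(k+1)/t_k: get (9*k**2 + 33*k + 29)/(9*k**2 + 15*k + 5).
A = 1, B = 1, C = k**2 + 5*k/3 + 5/9.
Need (1)·f(k+1) − (1)·f(k) = k**2 + 5*k/3 + 5/9.
From deg A=0, deg B=0, deg C=2: d=3.
Solving with deg f ≤ 3: f(k) = k*(3*k**2 + 3*k - 1)/9.
Certificate R = B(k−1)f/C = k*(3*k**2 + 3*k - 1)/(9*k**2 + 15*k + 5) gives s_k = k*(-3*k**2 - 3*k + 1).
Verify: -9*k**2 - 15*k - 5 matches t_k.
Evaluate s at k=8 and k=2: -1720 and -34; difference -1686.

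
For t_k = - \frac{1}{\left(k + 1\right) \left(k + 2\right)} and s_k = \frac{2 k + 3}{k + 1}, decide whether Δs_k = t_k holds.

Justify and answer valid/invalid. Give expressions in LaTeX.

s_(k+1) = (2*k + 5)/(k + 2)
s_(k+1) − s_k = -1/(k**2 + 3*k + 2)
(s_(k+1) − s_k) − t_k = 0

Valid — Δs_k = t_k.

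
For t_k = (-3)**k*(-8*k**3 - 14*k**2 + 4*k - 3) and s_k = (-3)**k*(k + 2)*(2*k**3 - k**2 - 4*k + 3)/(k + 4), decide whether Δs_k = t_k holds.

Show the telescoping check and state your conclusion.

Invalid: residual (-3)**k*(16*k**4 + 96*k**3 + 102*k**2 - 34*k + 30)/(k**2 + 9*k + 20) ≠ 0.

s_(k+1) = (-3)**(k + 1)*k**2*(2*k**2 + 11*k + 15)/(k + 5)
s_(k+1) − s_k = (-3)**k*(-8*k**5 - 70*k**4 - 186*k**3 - 145*k**2 + 19*k - 30)/(k**2 + 9*k + 20)
(s_(k+1) − s_k) − t_k = (-3)**k*(16*k**4 + 96*k**3 + 102*k**2 - 34*k + 30)/(k**2 + 9*k + 20)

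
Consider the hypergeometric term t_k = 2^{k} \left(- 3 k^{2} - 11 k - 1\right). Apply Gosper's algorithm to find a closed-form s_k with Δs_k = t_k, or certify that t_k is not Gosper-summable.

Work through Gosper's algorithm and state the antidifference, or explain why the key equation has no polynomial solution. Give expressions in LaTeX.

r(k) = 2*(3*k**2 + 17*k + 15)/(3*k**2 + 11*k + 1) after simplifying.
So A=2 and B=1, with C=k**2 + 11*k/3 + 1/3.
Set up (2)·f(k+1) − (1)·f(k) − (k**2 + 11*k/3 + 1/3) = 0.
Degrees (0,0,2) ⇒ d ≤ 2.
Coefficient equations give f(k) = (3*k**2 - k - 3)/3.
R(k) = B(k−1)·f(k)/C(k) = (3*k**2 - k - 3)/(3*k**2 + 11*k + 1); s_k = R·t_k = 2**k*(-3*k**2 + k + 3).
s_(k+1) − s_k = 2**k*(-3*k**2 - 11*k - 1) = t_k.

s_k = 2^{k} \left(- 3 k^{2} + k + 3\right)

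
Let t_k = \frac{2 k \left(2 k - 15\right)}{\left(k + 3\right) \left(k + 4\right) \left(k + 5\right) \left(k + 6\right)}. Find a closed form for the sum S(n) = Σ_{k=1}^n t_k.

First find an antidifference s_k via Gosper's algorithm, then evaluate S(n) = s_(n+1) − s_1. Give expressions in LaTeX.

t_(k+1)/t_k = (k + 1)*(k + 3)*(2*k - 13)/(k*(k + 7)*(2*k - 15)).
So A=k + 3 and B=k + 7, with C=k**2 - 15*k/2.
f must satisfy (k + 3)·f(k+1) − (k + 6)·f(k) = k**2 - 15*k/2.
From deg A=1, deg B=1, deg C=2: d=3.
Coefficient equations give f(k) = k*(k - 67)*(k - 1)/80.
Get s_k = R·t_k = k*(k**2 - 68*k + 67)/(20*(k + 3)*(k + 4)*(k + 5)) with R(k) = B(k−1)f(k)/C(k) = (k - 67)*(k - 1)*(k + 6)/(40*(2*k - 15)).
Δs = 2*k*(2*k - 15)/(k**4 + 18*k**3 + 119*k**2 + 342*k + 360), as required.
s_(n+1) = n*(n**2 - 65*n - 66)/(20*(n**3 + 15*n**2 + 74*n + 120)) and s_(1) = 0, so S(n) = n*(n**2 - 65*n - 66)/(20*(n**3 + 15*n**2 + 74*n + 120)).

S(n) = \frac{n \left(n^{2} - 65 n - 66\right)}{20 \left(n^{3} + 15 n^{2} + 74 n + 120\right)}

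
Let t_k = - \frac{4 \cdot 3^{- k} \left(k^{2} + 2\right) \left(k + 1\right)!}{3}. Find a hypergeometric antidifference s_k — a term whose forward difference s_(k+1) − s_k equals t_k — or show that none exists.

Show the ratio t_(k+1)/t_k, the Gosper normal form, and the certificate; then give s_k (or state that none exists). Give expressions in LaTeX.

s_k = - 4 \cdot 3^{- k} k \left(k + 1\right)!

r(k) = (k + 2)*((k + 1)**2 + 2)/(3*(k**2 + 2)) after simplifying.
Gosper form: A/B · C(k+1)/C(k) with A=k/3 + 2/3, B=1, C=k**2 + 2.
f must satisfy (k/3 + 2/3)·f(k+1) − (1)·f(k) = k**2 + 2.
deg f ≤ 1 (via 1,0,2).
A polynomial solution: f(k) = 3*k.
So s_k = (B(k−1)f/C)·t_k = (3*k/(k**2 + 2))·t_k = -4*k*factorial(k + 1)/3**k.
s_(k+1) − s_k = -4*(k**2 + 2)*factorial(k + 1)/(3*3**k) = t_k.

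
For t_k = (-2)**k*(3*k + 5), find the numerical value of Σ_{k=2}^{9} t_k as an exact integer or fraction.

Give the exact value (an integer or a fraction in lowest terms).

Σ = -11252

r(k) = 2*(-3*k - 8)/(3*k + 5) after simplifying.
A = -2, B = 1, C = k + 5/3.
Key eq: (-2)·f(k+1) = (1)·f(k) + (k + 5/3).
deg f ≤ 1 (via 0,0,1).
A polynomial solution: f(k) = -(k + 1)/3.
R(k) = B(k−1)·f(k)/C(k) = -(k + 1)/(3*k + 5); s_k = R·t_k = (-2)**k*(-k - 1).
Δs = (-2)**k*(3*k + 5), as required.
Evaluate s at k=10 and k=2: -11264 and -12; difference -11252.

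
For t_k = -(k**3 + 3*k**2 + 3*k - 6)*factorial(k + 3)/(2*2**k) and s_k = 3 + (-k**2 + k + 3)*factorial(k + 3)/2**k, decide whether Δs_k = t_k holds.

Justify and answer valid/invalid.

Valid: the claim telescopes to t_k.

s_(k+1) = 2**(-k - 1)*(k - (k + 1)**2 + 4)*factorial(k + 4) + 3
s_(k+1) − s_k = -(k**3 + 3*k**2 + 3*k - 6)*factorial(k + 3)/(2*2**k)
(s_(k+1) − s_k) − t_k = 0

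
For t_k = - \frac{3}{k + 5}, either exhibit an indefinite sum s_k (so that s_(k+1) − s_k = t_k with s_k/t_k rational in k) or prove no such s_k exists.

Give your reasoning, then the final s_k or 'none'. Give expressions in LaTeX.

Ratio r(k) = (k + 5)/(k + 6).
So A=k + 5 and B=k + 6, with C=1.
Need (k + 5)·f(k+1) − (k + 5)·f(k) = 1.
Degrees (1,1,0) ⇒ d ≤ 0.
Write f(k) = c0. Then LHS − RHS = -1, requiring -1 = 0: contradictory. No certificate.

no hypergeometric antidifference exists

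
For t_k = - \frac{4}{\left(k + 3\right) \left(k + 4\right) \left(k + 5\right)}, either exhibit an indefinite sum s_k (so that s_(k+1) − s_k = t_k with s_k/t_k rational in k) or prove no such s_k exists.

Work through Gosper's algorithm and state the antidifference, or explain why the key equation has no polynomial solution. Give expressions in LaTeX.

s_k = \frac{k \left(- k - 7\right)}{6 \left(k + 3\right) \left(k + 4\right)}

r(k) = (k + 3)/(k + 6) after simplifying.
Normal form (A,B,C) = (k + 3, k + 6, 1).
Solve (k + 3)·f(k+1) − (k + 5)·f(k) = 1.
deg f ≤ 2 (via 1,1,0).
Coefficient equations give f(k) = k*(k + 7)/24.
Certificate R = B(k−1)f/C = k*(k + 5)*(k + 7)/24 gives s_k = k*(-k - 7)/(6*(k + 3)*(k + 4)).
Check: Δs_k = -4/(k**3 + 12*k**2 + 47*k + 60). ✓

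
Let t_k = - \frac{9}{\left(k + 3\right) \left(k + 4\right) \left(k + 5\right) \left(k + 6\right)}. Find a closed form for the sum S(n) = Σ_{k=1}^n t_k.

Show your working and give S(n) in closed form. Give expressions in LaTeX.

S(n) = \frac{n \left(- n^{2} - 15 n - 74\right)}{40 \left(n^{3} + 15 n^{2} + 74 n + 120\right)}

Compute t_(k+1)/t_k: get (k + 3)/(k + 7).
Factor: A=k + 3; B=k + 7; C=1.
f must satisfy (k + 3)·f(k+1) − (k + 6)·f(k) = 1.
Bound: deg f ≤ 3.
A polynomial solution: f(k) = k*(k**2 + 12*k + 47)/180.
So s_k = (B(k−1)f/C)·t_k = (k*(k + 6)*(k**2 + 12*k + 47)/180)·t_k = k*(-k**2 - 12*k - 47)/(20*(k + 3)*(k + 4)*(k + 5)).
Δs = -9/(k**4 + 18*k**3 + 119*k**2 + 342*k + 360), as required.
Σ_(k=1)^n t_k = s_(n+1) − s_(1) = ((-n**3 - 15*n**2 - 74*n - 60)/(20*(n**3 + 15*n**2 + 74*n + 120))) − (-1/40), i.e. n*(-n**2 - 15*n - 74)/(40*(n**3 + 15*n**2 + 74*n + 120)).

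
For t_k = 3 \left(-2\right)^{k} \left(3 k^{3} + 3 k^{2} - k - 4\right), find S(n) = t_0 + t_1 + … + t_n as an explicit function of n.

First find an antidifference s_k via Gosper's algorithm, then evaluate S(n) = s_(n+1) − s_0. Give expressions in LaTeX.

Compute t_(k+1)/t_k: get 2*(-3*k**3 - 12*k**2 - 14*k - 1)/(3*k**3 + 3*k**2 - k - 4).
Factor: A=-2; B=1; C=k**3 + k**2 - k/3 - 4/3.
f must satisfy (-2)·f(k+1) − (1)·f(k) = k**3 + k**2 - k/3 - 4/3.
d = 3 from the (0,0,3) case.
Match coefficients ⇒ f(k) = -(3*k**3 - 3*k**2 - 3*k - 2)/9.
R(k) = B(k−1)·f(k)/C(k) = -(3*k**3 - 3*k**2 - 3*k - 2)/(3*(3*k**3 + 3*k**2 - k - 4)); s_k = R·t_k = (-2)**k*(-3*k**3 + 3*k**2 + 3*k + 2).
Δs = 3*(-2)**k*(3*k**3 + 3*k**2 - k - 4), as required.
Σ_(k=0)^n t_k = s_(n+1) − s_(0) = ((-2)**(n + 1)*(-3*n**3 - 6*n**2 + 5)) − (2), i.e. 6*(-2)**n*n**3 + 12*(-2)**n*n**2 - 10*(-2)**n - 2.

S(n) = 6 \left(-2\right)^{n} n^{3} + 12 \left(-2\right)^{n} n^{2} - 10 \left(-2\right)^{n} - 2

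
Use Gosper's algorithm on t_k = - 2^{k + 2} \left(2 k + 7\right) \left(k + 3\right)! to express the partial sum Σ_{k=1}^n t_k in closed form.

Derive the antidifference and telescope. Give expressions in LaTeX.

Compute t_(k+1)/t_k: get 2*(k + 4)*(2*k + 9)/(2*k + 7).
Factor: A=2*k + 8; B=1; C=k + 7/2.
Solve (2*k + 8)·f(k+1) − (1)·f(k) = k + 7/2.
Degrees (1,0,1) ⇒ d ≤ 0.
A polynomial solution: f(k) = 1/2.
R(k) = B(k−1)·f(k)/C(k) = 1/(2*k + 7); s_k = R·t_k = -2**(k + 2)*factorial(k + 3).
s_(k+1) − s_k = -2**(k + 2)*(2*k + 7)*factorial(k + 3) = t_k.
s_(n+1) = -2**(n + 3)*factorial(n + 4) and s_(1) = -192, so S(n) = -8*2**n*factorial(n + 4) + 192.

S(n) = - 8 \cdot 2^{n} \left(n + 4\right)! + 192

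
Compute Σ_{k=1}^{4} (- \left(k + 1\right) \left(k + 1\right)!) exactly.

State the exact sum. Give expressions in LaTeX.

Σ = -718

t_(k+1)/t_k = (k + 2)**2/(k + 1).
Normal form (A,B,C) = (k + 2, 1, k + 1).
Key eq: (k + 2)·f(k+1) = (1)·f(k) + (k + 1).
Bound: deg f ≤ 0.
Match coefficients ⇒ f(k) = 1.
Get s_k = R·t_k = -factorial(k + 1) with R(k) = B(k−1)f(k)/C(k) = 1/(k + 1).
Δs = -(k + 1)*factorial(k + 1), as required.
Telescoping: Σ = s_(5) − s_(1) = -720 − (-2) = -718.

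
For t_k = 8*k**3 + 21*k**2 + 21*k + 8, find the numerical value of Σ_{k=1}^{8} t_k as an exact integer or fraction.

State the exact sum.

Σ = 15472

Compute t_(k+1)/t_k: get (8*k**3 + 45*k**2 + 87*k + 58)/(8*k**3 + 21*k**2 + 21*k + 8).
Gosper form: A/B · C(k+1)/C(k) with A=1, B=1, C=k**3 + 21*k**2/8 + 21*k/8 + 1.
Need (1)·f(k+1) − (1)·f(k) = k**3 + 21*k**2/8 + 21*k/8 + 1.
From deg A=0, deg B=0, deg C=3: d=4.
A polynomial solution: f(k) = k*(k + 1)*(2*k**2 + k + 1)/8.
So s_k = (B(k−1)f/C)·t_k = (k*(2*k**2 + k + 1)/(8*k**2 + 13*k + 8))·t_k = k*(2*k**3 + 3*k**2 + 2*k + 1).
Δs = 8*k**3 + 21*k**2 + 21*k + 8, as required.
Telescoping: Σ = s_(9) − s_(1) = 15480 − (8) = 15472.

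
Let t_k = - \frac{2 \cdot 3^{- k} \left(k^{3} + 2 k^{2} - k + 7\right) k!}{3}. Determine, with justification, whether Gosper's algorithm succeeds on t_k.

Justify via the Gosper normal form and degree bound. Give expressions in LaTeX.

t_(k+1)/t_k = (k + 1)*(-k + (k + 1)**3 + 2*(k + 1)**2 + 6)/(3*(k**3 + 2*k**2 - k + 7)).
Factor: A=k/3 + 1/3; B=1; C=k**3 + 2*k**2 - k + 7.
Need (k/3 + 1/3)·f(k+1) − (1)·f(k) = k**3 + 2*k**2 - k + 7.
Degrees (1,0,3) ⇒ d ≤ 2.
Coefficient equations give f(k) = 3*(k**2 + 2*k - 2).
Then R = B(k−1)f/C = 3*(k**2 + 2*k - 2)/(k**3 + 2*k**2 - k + 7), so s_k = R(k)·t_k = -2*(k**2 + 2*k - 2)*factorial(k)/3**k.
Check: Δs_k = -2*(k**3 + 2*k**2 - k + 7)*factorial(k)/(3*3**k). ✓

Yes. s_k = - 2 \cdot 3^{- k} \left(k^{2} + 2 k - 2\right) k!.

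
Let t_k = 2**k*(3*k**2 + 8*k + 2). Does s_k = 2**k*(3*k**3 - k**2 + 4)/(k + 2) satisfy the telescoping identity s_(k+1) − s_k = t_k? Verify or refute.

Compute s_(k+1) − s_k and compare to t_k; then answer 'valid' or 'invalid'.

Invalid: residual 2**k*k*(-3*k**2 - 11*k - 22)/(k**2 + 5*k + 6) ≠ 0.

s_(k+1) = 2**(k + 1)*(3*(k + 1)**3 - (k + 1)**2 + 4)/(k + 3)
s_(k+1) − s_k = 2**k*(3*k**4 + 20*k**3 + 49*k**2 + 36*k + 12)/(k**2 + 5*k + 6)
(s_(k+1) − s_k) − t_k = 2**k*k*(-3*k**2 - 11*k - 22)/(k**2 + 5*k + 6)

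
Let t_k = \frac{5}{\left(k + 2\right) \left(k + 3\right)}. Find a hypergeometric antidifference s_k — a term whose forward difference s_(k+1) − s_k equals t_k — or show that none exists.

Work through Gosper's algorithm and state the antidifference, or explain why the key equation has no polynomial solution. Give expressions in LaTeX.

s_k = \frac{5 k}{2 \left(k + 2\right)}

t_(k+1)/t_k = (k + 2)/(k + 4).
Take A(k)=k + 2, B(k)=k + 4, C(k)=1.
f must satisfy (k + 2)·f(k+1) − (k + 3)·f(k) = 1.
Degrees (1,1,0) ⇒ d ≤ 1.
Match coefficients ⇒ f(k) = k/2.
Then R = B(k−1)f/C = k*(k + 3)/2, so s_k = R(k)·t_k = 5*k/(2*(k + 2)).
s_(k+1) − s_k = 5/(k**2 + 5*k + 6) = t_k.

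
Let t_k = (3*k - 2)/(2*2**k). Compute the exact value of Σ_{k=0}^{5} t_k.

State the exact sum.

r(k) = (3*k + 1)/(2*(3*k - 2)) after simplifying.
A = 1/2, B = 1, C = k - 2/3.
Key eq: (1/2)·f(k+1) = (1)·f(k) + (k - 2/3).
d = 1 from the (0,0,1) case.
A polynomial solution: f(k) = -2*(3*k + 1)/3.
So s_k = (B(k−1)f/C)·t_k = (-2*(3*k + 1)/(3*k - 2))·t_k = (-3*k - 1)/2**k.
s_(k+1) − s_k = (3*k - 2)/(2*2**k) = t_k.
Evaluate s at k=6 and k=0: -19/64 and -1; difference 45/64.

Σ = 45/64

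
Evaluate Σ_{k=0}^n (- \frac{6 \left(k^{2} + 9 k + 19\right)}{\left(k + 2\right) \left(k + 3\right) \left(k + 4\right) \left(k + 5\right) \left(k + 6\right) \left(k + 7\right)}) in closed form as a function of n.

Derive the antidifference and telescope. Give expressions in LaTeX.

Compute t_(k+1)/t_k: get (k + 2)*(9*k + (k + 1)**2 + 28)/((k + 8)*(k**2 + 9*k + 19)).
Take A(k)=k + 2, B(k)=k + 8, C(k)=k**2 + 9*k + 19.
Need (k + 2)·f(k+1) − (k + 7)·f(k) = k**2 + 9*k + 19.
Bound: deg f ≤ 5.
Match coefficients ⇒ f(k) = k*(k + 3)*(k + 5)*(k**2 + 12*k + 44)/144.
Get s_k = R·t_k = k*(-k**2 - 12*k - 44)/(24*(k**3 + 12*k**2 + 44*k + 48)) with R(k) = B(k−1)f(k)/C(k) = k*(k + 3)*(k + 5)*(k + 7)*(k**2 + 12*k + 44)/(144*(k**2 + 9*k + 19)).
Δs = 6*(-k**2 - 9*k - 19)/(k**6 + 27*k**5 + 295*k**4 + 1665*k**3 + 5104*k**2 + 8028*k + 5040), as required.
Telescope: S(n) = s_(n+1) − s_(0) = (-n**3 - 15*n**2 - 71*n - 57)/(24*(n**3 + 15*n**2 + 71*n + 105)) − (0) = (-n**3 - 15*n**2 - 71*n - 57)/(24*(n**3 + 15*n**2 + 71*n + 105)).

S(n) = \frac{- n^{3} - 15 n^{2} - 71 n - 57}{24 \left(n^{3} + 15 n^{2} + 71 n + 105\right)}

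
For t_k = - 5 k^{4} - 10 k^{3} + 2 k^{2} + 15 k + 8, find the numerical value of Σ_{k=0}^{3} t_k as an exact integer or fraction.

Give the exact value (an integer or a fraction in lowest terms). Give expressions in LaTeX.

Step 1: r(k) = (5*k**4 + 30*k**3 + 58*k**2 + 31*k - 10)/(5*k**4 + 10*k**3 - 2*k**2 - 15*k - 8).
So A=1 and B=1, with C=k**4 + 2*k**3 - 2*k**2/5 - 3*k - 8/5.
Solve (1)·f(k+1) − (1)·f(k) = k**4 + 2*k**3 - 2*k**2/5 - 3*k - 8/5.
d = 5 from the (0,0,4) case.
Solve for f: f(k) = k*(k + 1)**2*(k**2 - 2*k - 1)/5 (degree 5 ≤ 5).
Then R = B(k−1)f/C = k*(k + 1)*(k**2 - 2*k - 1)/(5*k**3 + 5*k**2 - 7*k - 8), so s_k = R(k)·t_k = k*(-k**4 + 4*k**2 + 4*k + 1).
Verify: -5*k**4 - 10*k**3 + 2*k**2 + 15*k + 8 matches t_k.
Sum = s_(4) − s_(0); s_(4) = -700, s_(0) = 0 ⇒ -700.

Σ = -700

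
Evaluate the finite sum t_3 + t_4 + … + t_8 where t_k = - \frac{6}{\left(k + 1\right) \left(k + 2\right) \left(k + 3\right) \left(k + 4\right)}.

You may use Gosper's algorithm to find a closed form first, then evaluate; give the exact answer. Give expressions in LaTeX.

Σ = -1/66

Compute t_(k+1)/t_k: get (k + 1)/(k + 5).
Normal form (A,B,C) = (k + 1, k + 5, 1).
Solve (k + 1)·f(k+1) − (k + 4)·f(k) = 1.
From deg A=1, deg B=1, deg C=0: d=3.
Solve for f: f(k) = k*(k**2 + 6*k + 11)/18 (degree 3 ≤ 3).
Then R = B(k−1)f/C = k*(k + 4)*(k**2 + 6*k + 11)/18, so s_k = R(k)·t_k = k*(-k**2 - 6*k - 11)/(3*(k + 1)*(k + 2)*(k + 3)).
Δs = -6/(k**4 + 10*k**3 + 35*k**2 + 50*k + 24), as required.
Evaluate s at k=9 and k=3: -73/220 and -19/60; difference -1/66.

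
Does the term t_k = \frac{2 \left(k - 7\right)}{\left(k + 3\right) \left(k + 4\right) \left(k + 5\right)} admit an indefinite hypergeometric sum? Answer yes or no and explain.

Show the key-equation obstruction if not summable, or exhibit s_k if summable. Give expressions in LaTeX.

Yes. s_k = \frac{k \left(- k - 13\right)}{3 \left(k + 3\right) \left(k + 4\right)}.

The ratio is (k - 6)*(k + 3)/((k - 7)*(k + 6)).
So A=k + 3 and B=k + 6, with C=k - 7.
f must satisfy (k + 3)·f(k+1) − (k + 5)·f(k) = k - 7.
Bound: deg f ≤ 2.
Match coefficients ⇒ f(k) = -k*(k + 13)/6.
R(k) = B(k−1)·f(k)/C(k) = -k*(k + 5)*(k + 13)/(6*(k - 7)); s_k = R·t_k = k*(-k - 13)/(3*(k + 3)*(k + 4)).
Δs = 2*(k - 7)/(k**3 + 12*k**2 + 47*k + 60), as required.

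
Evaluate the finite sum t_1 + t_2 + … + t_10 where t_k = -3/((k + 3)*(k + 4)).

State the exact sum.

r(k) = (k + 3)/(k + 5) after simplifying.
So A=k + 3 and B=k + 5, with C=1.
Solve (k + 3)·f(k+1) − (k + 4)·f(k) = 1.
d = 1 from the (1,1,0) case.
Match coefficients ⇒ f(k) = k/3.
Certificate R = B(k−1)f/C = k*(k + 4)/3 gives s_k = -k/(k + 3).
s_(k+1) − s_k = -3/(k**2 + 7*k + 12) = t_k.
Σ_(k=1)^(10) t_k = s_(11) − s_(1) = -11/14 − (-1/4) = -15/28.

Σ = -15/28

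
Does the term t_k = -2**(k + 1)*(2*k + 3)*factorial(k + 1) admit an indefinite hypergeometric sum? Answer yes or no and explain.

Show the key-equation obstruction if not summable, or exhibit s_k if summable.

Yes. s_k = -2**(k + 1)*factorial(k + 1).

Step 1: r(k) = 2*(k + 2)*(2*k + 5)/(2*k + 3).
Factor: A=2*k + 4; B=1; C=k + 3/2.
f must satisfy (2*k + 4)·f(k+1) − (1)·f(k) = k + 3/2.
d = 0 from the (1,0,1) case.
Solve for f: f(k) = 1/2 (degree 0 ≤ 0).
Certificate R = B(k−1)f/C = 1/(2*k + 3) gives s_k = -2**(k + 1)*factorial(k + 1).
s_(k+1) − s_k = -2**(k + 1)*(2*k + 3)*factorial(k + 1) = t_k.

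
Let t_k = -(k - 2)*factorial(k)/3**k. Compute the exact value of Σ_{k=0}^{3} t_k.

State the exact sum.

Step 1: r(k) = (k**2 - 1)/(3*(k - 2)).
A = k/3 + 1/3, B = 1, C = k - 2.
f must satisfy (k/3 + 1/3)·f(k+1) − (1)·f(k) = k - 2.
deg f ≤ 0 (via 1,0,1).
Match coefficients ⇒ f(k) = 3.
So s_k = (B(k−1)f/C)·t_k = (3/(k - 2))·t_k = -3**(1 - k)*factorial(k).
Δs = -(k - 2)*factorial(k)/3**k, as required.
Sum = s_(4) − s_(0); s_(4) = -8/9, s_(0) = -3 ⇒ 19/9.

Σ = 19/9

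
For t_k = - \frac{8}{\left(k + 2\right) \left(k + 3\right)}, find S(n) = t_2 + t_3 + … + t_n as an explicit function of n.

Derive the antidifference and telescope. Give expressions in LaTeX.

S(n) = \frac{2 \left(1 - n\right)}{n + 3}

Compute t_(k+1)/t_k: get (k + 2)/(k + 4).
So A=k + 2 and B=k + 4, with C=1.
Set up (k + 2)·f(k+1) − (k + 3)·f(k) − (1) = 0.
deg f ≤ 1 (via 1,1,0).
Match coefficients ⇒ f(k) = k/2.
R(k) = B(k−1)·f(k)/C(k) = k*(k + 3)/2; s_k = R·t_k = -4*k/(k + 2).
s_(k+1) − s_k = -8/(k**2 + 5*k + 6) = t_k.
Telescope: S(n) = s_(n+1) − s_(2) = 4*(-n - 1)/(n + 3) − (-2) = 2*(1 - n)/(n + 3).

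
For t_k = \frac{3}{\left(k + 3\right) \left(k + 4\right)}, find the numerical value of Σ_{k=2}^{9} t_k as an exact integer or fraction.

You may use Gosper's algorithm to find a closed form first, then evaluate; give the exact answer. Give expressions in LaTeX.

Σ = 24/65

Compute t_(k+1)/t_k: get (k + 3)/(k + 5).
A = k + 3, B = k + 5, C = 1.
Solve (k + 3)·f(k+1) − (k + 4)·f(k) = 1.
From deg A=1, deg B=1, deg C=0: d=1.
Solving with deg f ≤ 1: f(k) = k/3.
Certificate R = B(k−1)f/C = k*(k + 4)/3 gives s_k = k/(k + 3).
Δs = 3/(k**2 + 7*k + 12), as required.
Sum = s_(10) − s_(2); s_(10) = 10/13, s_(2) = 2/5 ⇒ 24/65.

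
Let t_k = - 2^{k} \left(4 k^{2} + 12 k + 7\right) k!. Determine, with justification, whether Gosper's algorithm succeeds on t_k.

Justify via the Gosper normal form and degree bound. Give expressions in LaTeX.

t_(k+1)/t_k = 2*(4*k**3 + 24*k**2 + 43*k + 23)/(4*k**2 + 12*k + 7).
Take A(k)=2*k + 2, B(k)=1, C(k)=k**2 + 3*k + 7/4.
Key eq: (2*k + 2)·f(k+1) = (1)·f(k) + (k**2 + 3*k + 7/4).
deg f ≤ 1 (via 1,0,2).
Solving with deg f ≤ 1: f(k) = (2*k + 3)/4.
R(k) = B(k−1)·f(k)/C(k) = (2*k + 3)/(4*k**2 + 12*k + 7); s_k = R·t_k = -2**k*(2*k + 3)*factorial(k).
Check: Δs_k = -2**k*(4*k**2 + 12*k + 7)*factorial(k). ✓

Yes. s_k = - 2^{k} \left(2 k + 3\right) k!.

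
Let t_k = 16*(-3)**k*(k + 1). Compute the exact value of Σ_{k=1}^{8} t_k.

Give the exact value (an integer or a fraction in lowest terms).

Σ = 728256

The ratio is 3*(-k - 2)/(k + 1).
Factor: A=-3; B=1; C=k + 1.
Set up (-3)·f(k+1) − (1)·f(k) − (k + 1) = 0.
Degrees (0,0,1) ⇒ d ≤ 1.
Match coefficients ⇒ f(k) = -(4*k + 1)/16.
So s_k = (B(k−1)f/C)·t_k = (-(4*k + 1)/(16*(k + 1)))·t_k = (-3)**k*(-4*k - 1).
Δs = 16*(-3)**k*(k + 1), as required.
Σ_(k=1)^(8) t_k = s_(9) − s_(1) = 728271 − (15) = 728256.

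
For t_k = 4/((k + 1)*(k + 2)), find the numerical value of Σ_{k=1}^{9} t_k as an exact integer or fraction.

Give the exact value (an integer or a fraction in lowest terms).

Σ = 18/11

The ratio is (k + 1)/(k + 3).
Factor: A=k + 1; B=k + 3; C=1.
f must satisfy (k + 1)·f(k+1) − (k + 2)·f(k) = 1.
Bound: deg f ≤ 1.
Solve for f: f(k) = k (degree 1 ≤ 1).
Certificate R = B(k−1)f/C = k*(k + 2) gives s_k = 4*k/(k + 1).
s_(k+1) − s_k = 4/(k**2 + 3*k + 2) = t_k.
Σ_(k=1)^(9) t_k = s_(10) − s_(1) = 40/11 − (2) = 18/11.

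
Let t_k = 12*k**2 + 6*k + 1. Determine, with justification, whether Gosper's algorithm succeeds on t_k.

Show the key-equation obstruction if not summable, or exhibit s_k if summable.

t_(k+1)/t_k = (12*k**2 + 30*k + 19)/(12*k**2 + 6*k + 1).
So A=1 and B=1, with C=k**2 + k/2 + 1/12.
Need (1)·f(k+1) − (1)·f(k) = k**2 + k/2 + 1/12.
From deg A=0, deg B=0, deg C=2: d=3.
Solving with deg f ≤ 3: f(k) = k**2*(4*k - 3)/12.
So s_k = (B(k−1)f/C)·t_k = (k**2*(4*k - 3)/(12*k**2 + 6*k + 1))·t_k = k**2*(4*k - 3).
s_(k+1) − s_k = 12*k**2 + 6*k + 1 = t_k.

Yes. s_k = k**2*(4*k - 3).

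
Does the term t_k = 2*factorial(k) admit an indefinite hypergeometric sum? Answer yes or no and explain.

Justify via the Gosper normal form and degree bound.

No. Not Gosper-summable.

r(k) = k + 1 after simplifying.
Factor: A=k + 1; B=1; C=1.
f must satisfy (k + 1)·f(k+1) − (1)·f(k) = 1.
Bound: deg f ≤ -1.
Negative degree bound (-1): no f exists, t_k not Gosper-summable.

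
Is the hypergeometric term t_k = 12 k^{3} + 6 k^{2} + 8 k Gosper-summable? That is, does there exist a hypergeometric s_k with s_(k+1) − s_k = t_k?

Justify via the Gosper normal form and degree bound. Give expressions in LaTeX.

Yes. s_k = k \left(3 k^{3} - 4 k^{2} + 4 k - 3\right).

Ratio r(k) = (6*k**3 + 21*k**2 + 28*k + 13)/(k*(6*k**2 + 3*k + 4)).
So A=1 and B=1, with C=k**3 + k**2/2 + 2*k/3.
f must satisfy (1)·f(k+1) − (1)·f(k) = k**3 + k**2/2 + 2*k/3.
Bound: deg f ≤ 4.
Match coefficients ⇒ f(k) = k*(k - 1)*(3*k**2 - k + 3)/12.
R(k) = B(k−1)·f(k)/C(k) = (k - 1)*(3*k**2 - k + 3)/(2*(6*k**2 + 3*k + 4)); s_k = R·t_k = k*(3*k**3 - 4*k**2 + 4*k - 3).
Δs = 2*k*(6*k**2 + 3*k + 4), as required.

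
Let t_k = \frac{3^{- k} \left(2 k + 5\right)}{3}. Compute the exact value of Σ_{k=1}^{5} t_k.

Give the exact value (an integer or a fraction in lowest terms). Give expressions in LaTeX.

Σ = 107/81

r(k) = (2*k + 7)/(3*(2*k + 5)) after simplifying.
Normal form (A,B,C) = (1/3, 1, k + 5/2).
Solve (1/3)·f(k+1) − (1)·f(k) = k + 5/2.
Degrees (0,0,1) ⇒ d ≤ 1.
Coefficient equations give f(k) = -3*(k + 3)/2.
R(k) = B(k−1)·f(k)/C(k) = -3*(k + 3)/(2*k + 5); s_k = R·t_k = (-k - 3)/3**k.
s_(k+1) − s_k = (2*k + 5)/(3*3**k) = t_k.
Sum = s_(6) − s_(1); s_(6) = -1/81, s_(1) = -4/3 ⇒ 107/81.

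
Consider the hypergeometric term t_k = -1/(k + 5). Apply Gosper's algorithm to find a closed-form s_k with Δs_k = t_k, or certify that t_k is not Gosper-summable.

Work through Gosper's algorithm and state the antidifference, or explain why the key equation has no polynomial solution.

The ratio is (k + 5)/(k + 6).
Take A(k)=k + 5, B(k)=k + 6, C(k)=1.
f must satisfy (k + 5)·f(k+1) − (k + 5)·f(k) = 1.
deg f ≤ 0 (via 1,1,0).
Generic f = c0 gives residual -1; -1 = 0 cannot hold, so t_k is not Gosper-summable.

none (Gosper's algorithm certifies no s_k)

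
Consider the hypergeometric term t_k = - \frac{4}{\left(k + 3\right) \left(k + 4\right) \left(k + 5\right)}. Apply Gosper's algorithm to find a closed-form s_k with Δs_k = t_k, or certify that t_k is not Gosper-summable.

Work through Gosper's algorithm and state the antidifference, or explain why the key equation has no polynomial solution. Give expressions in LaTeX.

Ratio r(k) = (k + 3)/(k + 6).
Take A(k)=k + 3, B(k)=k + 6, C(k)=1.
f must satisfy (k + 3)·f(k+1) − (k + 5)·f(k) = 1.
Bound: deg f ≤ 2.
Match coefficients ⇒ f(k) = k*(k + 7)/24.
Then R = B(k−1)f/C = k*(k + 5)*(k + 7)/24, so s_k = R(k)·t_k = k*(-k - 7)/(6*(k + 3)*(k + 4)).
Verify: -4/(k**3 + 12*k**2 + 47*k + 60) matches t_k.

s_k = \frac{k \left(- k - 7\right)}{6 \left(k + 3\right) \left(k + 4\right)}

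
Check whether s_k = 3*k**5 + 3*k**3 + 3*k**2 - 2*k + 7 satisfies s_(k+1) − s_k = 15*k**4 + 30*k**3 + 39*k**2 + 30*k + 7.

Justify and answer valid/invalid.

s_(k+1) = -2*k + 3*(k + 1)**5 + 3*(k + 1)**3 + 3*(k + 1)**2 + 5
s_(k+1) − s_k = 15*k**4 + 30*k**3 + 39*k**2 + 30*k + 7
(s_(k+1) − s_k) − t_k = 0

Valid — Δs_k = t_k.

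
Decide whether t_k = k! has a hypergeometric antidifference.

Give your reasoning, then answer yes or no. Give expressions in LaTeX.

Step 1: r(k) = k + 1.
Normal form (A,B,C) = (k + 1, 1, 1).
Key eq: (k + 1)·f(k+1) = (1)·f(k) + (1).
Bound: deg f ≤ -1.
Negative degree bound (-1): no f exists, t_k not Gosper-summable.

No — negative degree bound, so no certificate f.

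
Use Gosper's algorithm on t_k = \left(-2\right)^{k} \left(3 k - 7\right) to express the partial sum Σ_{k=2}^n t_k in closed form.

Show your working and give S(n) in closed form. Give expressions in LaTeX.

Ratio r(k) = 2*(4 - 3*k)/(3*k - 7).
So A=-2 and B=1, with C=k - 7/3.
Need (-2)·f(k+1) − (1)·f(k) = k - 7/3.
Bound: deg f ≤ 1.
Solving with deg f ≤ 1: f(k) = -(k - 3)/3.
Then R = B(k−1)f/C = -(k - 3)/(3*k - 7), so s_k = R(k)·t_k = (-2)**k*(3 - k).
Δs = (-2)**k*(3*k - 7), as required.
Σ_(k=2)^n t_k = s_(n+1) − s_(2) = ((-2)**(n + 1)*(2 - n)) − (4), i.e. 2*(-2)**n*n - 4*(-2)**n - 4.

S(n) = 2 \left(-2\right)^{n} n - 4 \left(-2\right)^{n} - 4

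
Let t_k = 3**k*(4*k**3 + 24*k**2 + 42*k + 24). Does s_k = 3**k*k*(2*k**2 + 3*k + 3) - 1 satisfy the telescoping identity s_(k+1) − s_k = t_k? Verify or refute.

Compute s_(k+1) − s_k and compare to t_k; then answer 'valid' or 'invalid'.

Valid — Δs_k = t_k.

s_(k+1) = 3**(k + 1)*(k + 1)*(3*k + 2*(k + 1)**2 + 6) - 1
s_(k+1) − s_k = 3**k*(4*k**3 + 24*k**2 + 42*k + 24)
(s_(k+1) − s_k) − t_k = 0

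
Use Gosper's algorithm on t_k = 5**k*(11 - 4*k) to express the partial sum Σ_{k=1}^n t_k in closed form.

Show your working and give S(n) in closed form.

S(n) = -5*5**n*n + 15*5**n - 15

Step 1: r(k) = 5*(4*k - 7)/(4*k - 11).
Take A(k)=5, B(k)=1, C(k)=k - 11/4.
Need (5)·f(k+1) − (1)·f(k) = k - 11/4.
deg f ≤ 1 (via 0,0,1).
Match coefficients ⇒ f(k) = (k - 4)/4.
R(k) = B(k−1)·f(k)/C(k) = (k - 4)/(4*k - 11); s_k = R·t_k = 5**k*(4 - k).
Check: Δs_k = 5**k*(11 - 4*k). ✓
Σ_(k=1)^n t_k = s_(n+1) − s_(1) = (5**(n + 1)*(3 - n)) − (15), i.e. -5*5**n*n + 15*5**n - 15.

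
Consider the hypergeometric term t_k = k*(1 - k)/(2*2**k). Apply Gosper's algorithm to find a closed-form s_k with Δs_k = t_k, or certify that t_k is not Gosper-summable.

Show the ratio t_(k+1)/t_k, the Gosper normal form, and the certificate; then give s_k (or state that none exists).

s_k = (k**2 + k + 2)/2**k

Ratio r(k) = (k + 1)/(2*(k - 1)).
So A=1/2 and B=1, with C=k**2 - k.
Solve (1/2)·f(k+1) − (1)·f(k) = k**2 - k.
d = 2 from the (0,0,2) case.
Solve for f: f(k) = -2*(k**2 + k + 2) (degree 2 ≤ 2).
Then R = B(k−1)f/C = -2*(k**2 + k + 2)/(k*(k - 1)), so s_k = R(k)·t_k = (k**2 + k + 2)/2**k.
Δs = k*(1 - k)/(2*2**k), as required.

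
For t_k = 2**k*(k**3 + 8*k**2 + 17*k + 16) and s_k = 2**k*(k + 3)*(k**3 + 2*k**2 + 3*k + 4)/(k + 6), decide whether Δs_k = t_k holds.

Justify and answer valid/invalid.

Invalid: residual 3*2**k*(-k**4 - 13*k**3 - 63*k**2 - 115*k - 92)/(k**2 + 13*k + 42) ≠ 0.

s_(k+1) = 2**(k + 1)*(k**4 + 9*k**3 + 30*k**2 + 50*k + 40)/(k + 7)
s_(k+1) − s_k = 2**k*(k**5 + 18*k**4 + 124*k**3 + 384*k**2 + 577*k + 396)/(k**2 + 13*k + 42)
(s_(k+1) − s_k) − t_k = 3*2**k*(-k**4 - 13*k**3 - 63*k**2 - 115*k - 92)/(k**2 + 13*k + 42)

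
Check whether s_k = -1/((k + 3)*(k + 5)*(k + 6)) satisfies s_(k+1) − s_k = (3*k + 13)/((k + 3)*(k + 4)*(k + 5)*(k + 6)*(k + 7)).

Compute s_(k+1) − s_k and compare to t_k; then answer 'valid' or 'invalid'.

s_(k+1) = -1/((k + 4)*(k + 6)*(k + 7))
s_(k+1) − s_k = (3*k + 13)/(k**5 + 25*k**4 + 245*k**3 + 1175*k**2 + 2754*k + 2520)
(s_(k+1) − s_k) − t_k = 0

Valid: the claim telescopes to t_k.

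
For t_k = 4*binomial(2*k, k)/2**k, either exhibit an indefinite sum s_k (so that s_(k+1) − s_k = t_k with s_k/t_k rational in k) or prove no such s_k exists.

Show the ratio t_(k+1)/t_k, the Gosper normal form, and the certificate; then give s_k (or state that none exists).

r(k) = (2*k + 1)/(k + 1) after simplifying.
A = 2*k + 1, B = k + 1, C = 1.
Set up (2*k + 1)·f(k+1) − (k)·f(k) − (1) = 0.
From deg A=1, deg B=1, deg C=0: d=-1.
deg f ≤ -1 is impossible — no certificate.

not Gosper-summable; s_k does not exist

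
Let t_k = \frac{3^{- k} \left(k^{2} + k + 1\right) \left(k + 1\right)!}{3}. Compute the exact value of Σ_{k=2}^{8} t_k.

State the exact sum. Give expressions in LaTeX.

r(k) = (k + 2)*(k + (k + 1)**2 + 2)/(3*(k**2 + k + 1)) after simplifying.
So A=k/3 + 2/3 and B=1, with C=k**2 + k + 1.
f must satisfy (k/3 + 2/3)·f(k+1) − (1)·f(k) = k**2 + k + 1.
Bound: deg f ≤ 1.
A polynomial solution: f(k) = 3*(k + 1).
So s_k = (B(k−1)f/C)·t_k = (3*(k + 1)/(k**2 + k + 1))·t_k = (k + 1)*factorial(k + 1)/3**k.
Δs = (k**2 + k + 1)*factorial(k + 1)/(3*3**k), as required.
Telescoping: Σ = s_(9) − s_(2) = 448000/243 − (2) = 447514/243.

Σ = 447514/243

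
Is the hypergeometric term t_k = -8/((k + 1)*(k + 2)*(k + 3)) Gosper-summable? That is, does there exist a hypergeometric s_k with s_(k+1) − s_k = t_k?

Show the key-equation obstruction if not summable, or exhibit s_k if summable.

Compute t_(k+1)/t_k: get (k + 1)/(k + 4).
Gosper form: A/B · C(k+1)/C(k) with A=k + 1, B=k + 4, C=1.
Set up (k + 1)·f(k+1) − (k + 3)·f(k) − (1) = 0.
deg f ≤ 2 (via 1,1,0).
Match coefficients ⇒ f(k) = k*(k + 3)/4.
Get s_k = R·t_k = 2*k*(-k - 3)/((k + 1)*(k + 2)) with R(k) = B(k−1)f(k)/C(k) = k*(k + 3)**2/4.
Δs = -8/(k**3 + 6*k**2 + 11*k + 6), as required.

Yes. s_k = 2*k*(-k - 3)/((k + 1)*(k + 2)).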